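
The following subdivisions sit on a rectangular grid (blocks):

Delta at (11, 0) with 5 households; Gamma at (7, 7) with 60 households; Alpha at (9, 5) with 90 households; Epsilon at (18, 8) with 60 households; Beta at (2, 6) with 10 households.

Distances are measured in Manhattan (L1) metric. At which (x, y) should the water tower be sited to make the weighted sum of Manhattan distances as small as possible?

(9, 7)

Manhattan distance separates: Σwᵢ(|x−xᵢ|+|y−yᵢ|) = Σwᵢ|x−xᵢ| + Σwᵢ|y−yᵢ|, so x and y are optimised independently as 1-D weighted medians.
Total weight W = 225; half = 112.5.
x-coordinate, sorted with cumulative weight:
  x=2 (Beta, w=10) cum 10
  x=7 (Gamma, w=60) cum 70
  x=9 (Alpha, w=90) cum 160  ← median
  x=11 (Delta, w=5) cum 165
  x=18 (Epsilon, w=60) cum 225
⇒ x* = 9
y-coordinate, sorted with cumulative weight:
  y=0 (Delta, w=5) cum 5
  y=5 (Alpha, w=90) cum 95
  y=6 (Beta, w=10) cum 105
  y=7 (Gamma, w=60) cum 165  ← median
  y=8 (Epsilon, w=60) cum 225
⇒ y* = 7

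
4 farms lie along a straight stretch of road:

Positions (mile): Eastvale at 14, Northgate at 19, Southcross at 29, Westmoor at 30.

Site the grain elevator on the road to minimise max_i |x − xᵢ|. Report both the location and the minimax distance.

The 1-center on a line is the midpoint of the two extreme points: leftmost at 14, rightmost at 30.
Optimal location = (14 + 30)/2 = 22; maximum distance = (30 − 14)/2 = 8.

location 22, max distance 8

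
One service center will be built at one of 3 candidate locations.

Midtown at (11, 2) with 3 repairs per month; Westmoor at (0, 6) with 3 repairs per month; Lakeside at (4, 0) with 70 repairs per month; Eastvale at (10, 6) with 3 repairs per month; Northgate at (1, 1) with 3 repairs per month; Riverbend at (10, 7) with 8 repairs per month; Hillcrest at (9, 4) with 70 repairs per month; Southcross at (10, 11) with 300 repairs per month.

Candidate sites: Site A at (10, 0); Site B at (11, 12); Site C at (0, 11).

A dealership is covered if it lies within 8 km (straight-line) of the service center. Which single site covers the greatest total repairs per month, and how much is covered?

Site B, covering 311

Coverage radius r = 8 km; a point is covered iff (Δx)²+(Δy)² ≤ 8² = 64.
  Site A (10, 0): covers {Midtown, Lakeside, Eastvale, Riverbend, Hillcrest} → 154
  Site B (11, 12): covers {Eastvale, Riverbend, Southcross} → 311
  Site C (0, 11): covers {Westmoor} → 3
Maximum coverage at Site B: 311 repairs per month.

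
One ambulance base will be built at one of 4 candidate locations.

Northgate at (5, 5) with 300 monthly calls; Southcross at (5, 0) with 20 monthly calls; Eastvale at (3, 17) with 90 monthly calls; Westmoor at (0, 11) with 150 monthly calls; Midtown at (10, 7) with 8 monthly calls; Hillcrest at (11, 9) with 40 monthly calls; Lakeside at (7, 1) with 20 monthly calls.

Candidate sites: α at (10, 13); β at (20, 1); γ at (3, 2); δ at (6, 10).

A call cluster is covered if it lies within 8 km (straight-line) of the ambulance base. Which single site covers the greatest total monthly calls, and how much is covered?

δ, covering 588

Coverage radius r = 8 km; a point is covered iff (Δx)²+(Δy)² ≤ 8² = 64.
  α (10, 13): covers {Midtown, Hillcrest} → 48
  β (20, 1): covers {none} → 0
  γ (3, 2): covers {Northgate, Southcross, Lakeside} → 340
  δ (6, 10): covers {Northgate, Eastvale, Westmoor, Midtown, Hillcrest} → 588
Maximum coverage at δ: 588 monthly calls.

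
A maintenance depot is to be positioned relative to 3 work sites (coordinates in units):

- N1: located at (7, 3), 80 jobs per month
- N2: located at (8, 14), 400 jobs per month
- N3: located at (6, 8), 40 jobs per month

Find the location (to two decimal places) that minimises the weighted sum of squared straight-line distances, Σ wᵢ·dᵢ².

(7.69, 11.85)

The minimiser of Σwᵢ‖p−pᵢ‖² is the weighted centroid p* = (Σwᵢpᵢ)/(Σwᵢ).
Σwᵢ = 520.
Σwᵢxᵢ = 80·7 + 400·8 + 40·6 = 4000.
Σwᵢyᵢ = 80·3 + 400·14 + 40·8 = 6160.
x* = 4000/520 = 7.69, y* = 6160/520 = 11.85.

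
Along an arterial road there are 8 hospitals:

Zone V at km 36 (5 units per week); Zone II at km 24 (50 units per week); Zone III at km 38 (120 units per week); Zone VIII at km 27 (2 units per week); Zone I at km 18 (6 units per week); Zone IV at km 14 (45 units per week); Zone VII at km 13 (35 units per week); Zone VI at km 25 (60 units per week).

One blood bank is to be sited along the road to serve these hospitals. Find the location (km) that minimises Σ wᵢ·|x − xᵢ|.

x = 25

For a sum of weighted absolute distances on a line, the optimum is the weighted median (not the mean). Total weight W = 323; half-weight = 161.5.
Sort by position and accumulate weight:
  km 13 (Zone VII, w=35) → cum 35
  km 14 (Zone IV, w=45) → cum 80
  km 18 (Zone I, w=6) → cum 86
  km 24 (Zone II, w=50) → cum 136
  km 25 (Zone VI, w=60) → cum 196  ≥ 161.5 → median here
  km 27 (Zone VIII, w=2) → cum 198
  km 36 (Zone V, w=5) → cum 203
  km 38 (Zone III, w=120) → cum 323
Optimal location: km 25.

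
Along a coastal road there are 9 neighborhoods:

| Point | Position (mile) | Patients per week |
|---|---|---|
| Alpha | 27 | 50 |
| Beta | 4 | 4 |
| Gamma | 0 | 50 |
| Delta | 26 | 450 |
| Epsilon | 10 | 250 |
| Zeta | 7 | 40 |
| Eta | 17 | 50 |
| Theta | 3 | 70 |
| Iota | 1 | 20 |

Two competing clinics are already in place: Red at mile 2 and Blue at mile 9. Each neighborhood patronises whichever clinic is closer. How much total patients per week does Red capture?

144

The indifferent point is the midpoint (2+9)/2 = 5.5; neighborhoods left of it (closer to Red at 2) go to Red, those right go to Blue.
  Gamma at 0 (w=50) → Red
  Iota at 1 (w=20) → Red
  Theta at 3 (w=70) → Red
  Beta at 4 (w=4) → Red
  Zeta at 7 (w=40) → Blue
  Epsilon at 10 (w=250) → Blue
  Eta at 17 (w=50) → Blue
  Delta at 26 (w=450) → Blue
  Alpha at 27 (w=50) → Blue
Red captures 144; Blue captures 840.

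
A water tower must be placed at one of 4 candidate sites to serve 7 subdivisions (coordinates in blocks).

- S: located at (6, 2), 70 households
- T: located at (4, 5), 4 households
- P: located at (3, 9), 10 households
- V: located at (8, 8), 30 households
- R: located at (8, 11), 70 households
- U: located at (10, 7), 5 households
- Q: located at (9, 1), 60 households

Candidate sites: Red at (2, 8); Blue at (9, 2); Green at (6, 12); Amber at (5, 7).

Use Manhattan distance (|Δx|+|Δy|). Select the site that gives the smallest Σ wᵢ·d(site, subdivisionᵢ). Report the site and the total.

Total weighted distance at each candidate:
  Red (2, 8): total = 2435
  Blue (9, 2): total = 1372
  Green (6, 12): total = 2071
  Amber (5, 7): total = 1707
Minimum is at Blue with total 1372 blocks.

Blue, total 1372 blocks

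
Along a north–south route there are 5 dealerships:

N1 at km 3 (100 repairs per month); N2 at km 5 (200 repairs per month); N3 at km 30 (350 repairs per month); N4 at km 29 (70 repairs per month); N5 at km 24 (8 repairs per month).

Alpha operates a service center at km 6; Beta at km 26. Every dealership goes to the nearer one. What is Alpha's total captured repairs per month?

The indifferent point is the midpoint (6+26)/2 = 16; dealerships left of it (closer to Alpha at 6) go to Alpha, those right go to Beta.
  N1 at 3 (w=100) → Alpha
  N2 at 5 (w=200) → Alpha
  N5 at 24 (w=8) → Beta
  N4 at 29 (w=70) → Beta
  N3 at 30 (w=350) → Beta
Alpha captures 300; Beta captures 428.

300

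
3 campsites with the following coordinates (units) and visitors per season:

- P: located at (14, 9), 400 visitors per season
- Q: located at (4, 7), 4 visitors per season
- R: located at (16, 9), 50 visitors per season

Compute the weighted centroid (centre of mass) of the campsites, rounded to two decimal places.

The minimiser of Σwᵢ‖p−pᵢ‖² is the weighted centroid p* = (Σwᵢpᵢ)/(Σwᵢ).
Σwᵢ = 454.
Σwᵢxᵢ = 400·14 + 4·4 + 50·16 = 6416.
Σwᵢyᵢ = 400·9 + 4·7 + 50·9 = 4078.
x* = 6416/454 = 14.13, y* = 4078/454 = 8.98.

(14.13, 8.98)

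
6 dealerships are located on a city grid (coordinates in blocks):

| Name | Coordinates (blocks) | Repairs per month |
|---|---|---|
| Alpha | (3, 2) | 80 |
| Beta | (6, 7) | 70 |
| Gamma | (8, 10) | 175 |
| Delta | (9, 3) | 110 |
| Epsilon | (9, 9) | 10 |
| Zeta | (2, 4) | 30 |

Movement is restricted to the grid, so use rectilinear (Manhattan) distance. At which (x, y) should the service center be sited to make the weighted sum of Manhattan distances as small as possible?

(8, 7)

Manhattan distance separates: Σwᵢ(|x−xᵢ|+|y−yᵢ|) = Σwᵢ|x−xᵢ| + Σwᵢ|y−yᵢ|, so x and y are optimised independently as 1-D weighted medians.
Total weight W = 475; half = 237.5.
x-coordinate, sorted with cumulative weight:
  x=2 (Zeta, w=30) cum 30
  x=3 (Alpha, w=80) cum 110
  x=6 (Beta, w=70) cum 180
  x=8 (Gamma, w=175) cum 355  ← median
  x=9 (Delta, w=110) cum 465
  x=9 (Epsilon, w=10) cum 475
⇒ x* = 8
y-coordinate, sorted with cumulative weight:
  y=2 (Alpha, w=80) cum 80
  y=3 (Delta, w=110) cum 190
  y=4 (Zeta, w=30) cum 220
  y=7 (Beta, w=70) cum 290  ← median
  y=9 (Epsilon, w=10) cum 300
  y=10 (Gamma, w=175) cum 475
⇒ y* = 7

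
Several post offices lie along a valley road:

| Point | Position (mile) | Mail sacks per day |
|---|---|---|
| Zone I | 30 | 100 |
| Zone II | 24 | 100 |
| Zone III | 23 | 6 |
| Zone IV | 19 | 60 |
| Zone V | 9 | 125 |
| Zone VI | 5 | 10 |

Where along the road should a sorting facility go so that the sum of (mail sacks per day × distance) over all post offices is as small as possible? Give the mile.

For a sum of weighted absolute distances on a line, the optimum is the weighted median (not the mean). Total weight W = 401; half-weight = 200.5.
Sort by position and accumulate weight:
  mile 5 (Zone VI, w=10) → cum 10
  mile 9 (Zone V, w=125) → cum 135
  mile 19 (Zone IV, w=60) → cum 195
  mile 23 (Zone III, w=6) → cum 201  ≥ 200.5 → median here
  mile 24 (Zone II, w=100) → cum 301
  mile 30 (Zone I, w=100) → cum 401
Optimal location: mile 23.

x = 23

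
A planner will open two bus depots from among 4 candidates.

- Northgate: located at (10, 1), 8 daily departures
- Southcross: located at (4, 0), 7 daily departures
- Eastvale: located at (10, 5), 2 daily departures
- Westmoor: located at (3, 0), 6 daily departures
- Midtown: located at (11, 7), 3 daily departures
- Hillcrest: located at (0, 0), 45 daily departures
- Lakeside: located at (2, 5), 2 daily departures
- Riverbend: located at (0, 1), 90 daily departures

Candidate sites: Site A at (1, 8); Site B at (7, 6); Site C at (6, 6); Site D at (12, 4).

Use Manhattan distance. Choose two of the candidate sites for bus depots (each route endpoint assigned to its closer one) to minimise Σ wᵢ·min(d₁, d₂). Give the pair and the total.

Evaluate every pair (each demand assigned to the nearer of the two):
  {Site A, Site D}: total = 1328
  {Site A, Site B}: total = 1343
  {Site A, Site C}: total = 1343
  {Site C, Site D}: total = 1708
  {Site B, Site C}: total = 1737
  {Site B, Site D}: total = 1858
Best pair: {Site A, Site D} with total 1328.

{Site A, Site D}, total 1328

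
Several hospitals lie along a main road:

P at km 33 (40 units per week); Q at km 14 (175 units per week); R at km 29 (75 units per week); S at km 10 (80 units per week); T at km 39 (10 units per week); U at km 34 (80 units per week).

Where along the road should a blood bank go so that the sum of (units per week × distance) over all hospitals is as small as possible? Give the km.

For a sum of weighted absolute distances on a line, the optimum is the weighted median (not the mean). Total weight W = 460; half-weight = 230.
Sort by position and accumulate weight:
  km 10 (S, w=80) → cum 80
  km 14 (Q, w=175) → cum 255  ≥ 230 → median here
  km 29 (R, w=75) → cum 330
  km 33 (P, w=40) → cum 370
  km 34 (U, w=80) → cum 450
  km 39 (T, w=10) → cum 460
Optimal location: km 14.

x = 14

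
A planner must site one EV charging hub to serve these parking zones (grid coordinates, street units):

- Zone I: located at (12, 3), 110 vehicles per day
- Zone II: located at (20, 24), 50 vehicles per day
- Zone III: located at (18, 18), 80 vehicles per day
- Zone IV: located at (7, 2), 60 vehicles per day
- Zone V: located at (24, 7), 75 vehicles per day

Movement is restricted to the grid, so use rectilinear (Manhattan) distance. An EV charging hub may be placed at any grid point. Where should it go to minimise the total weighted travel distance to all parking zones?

Manhattan distance separates: Σwᵢ(|x−xᵢ|+|y−yᵢ|) = Σwᵢ|x−xᵢ| + Σwᵢ|y−yᵢ|, so x and y are optimised independently as 1-D weighted medians.
Total weight W = 375; half = 187.5.
x-coordinate, sorted with cumulative weight:
  x=7 (Zone IV, w=60) cum 60
  x=12 (Zone I, w=110) cum 170
  x=18 (Zone III, w=80) cum 250  ← median
  x=20 (Zone II, w=50) cum 300
  x=24 (Zone V, w=75) cum 375
⇒ x* = 18
y-coordinate, sorted with cumulative weight:
  y=2 (Zone IV, w=60) cum 60
  y=3 (Zone I, w=110) cum 170
  y=7 (Zone V, w=75) cum 245  ← median
  y=18 (Zone III, w=80) cum 325
  y=24 (Zone II, w=50) cum 375
⇒ y* = 7

(18, 7)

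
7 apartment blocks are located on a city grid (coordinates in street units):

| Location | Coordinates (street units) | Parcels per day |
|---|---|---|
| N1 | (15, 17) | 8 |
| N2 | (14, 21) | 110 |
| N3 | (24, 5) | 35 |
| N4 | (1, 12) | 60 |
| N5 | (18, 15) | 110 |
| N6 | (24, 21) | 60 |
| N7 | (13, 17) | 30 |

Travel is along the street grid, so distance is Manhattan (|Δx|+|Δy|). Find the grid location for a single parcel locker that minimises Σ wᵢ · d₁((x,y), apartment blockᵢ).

Manhattan distance separates: Σwᵢ(|x−xᵢ|+|y−yᵢ|) = Σwᵢ|x−xᵢ| + Σwᵢ|y−yᵢ|, so x and y are optimised independently as 1-D weighted medians.
Total weight W = 413; half = 206.5.
x-coordinate, sorted with cumulative weight:
  x=1 (N4, w=60) cum 60
  x=13 (N7, w=30) cum 90
  x=14 (N2, w=110) cum 200
  x=15 (N1, w=8) cum 208  ← median
  x=18 (N5, w=110) cum 318
  x=24 (N3, w=35) cum 353
  x=24 (N6, w=60) cum 413
⇒ x* = 15
y-coordinate, sorted with cumulative weight:
  y=5 (N3, w=35) cum 35
  y=12 (N4, w=60) cum 95
  y=15 (N5, w=110) cum 205
  y=17 (N1, w=8) cum 213  ← median
  y=17 (N7, w=30) cum 243
  y=21 (N2, w=110) cum 353
  y=21 (N6, w=60) cum 413
⇒ y* = 17

(15, 17)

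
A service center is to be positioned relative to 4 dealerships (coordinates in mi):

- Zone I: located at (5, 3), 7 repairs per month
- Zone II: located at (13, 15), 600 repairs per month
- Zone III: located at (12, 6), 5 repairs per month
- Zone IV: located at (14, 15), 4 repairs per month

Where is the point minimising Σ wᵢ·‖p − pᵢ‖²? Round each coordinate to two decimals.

(12.91, 14.79)

The minimiser of Σwᵢ‖p−pᵢ‖² is the weighted centroid p* = (Σwᵢpᵢ)/(Σwᵢ).
Σwᵢ = 616.
Σwᵢxᵢ = 7·5 + 600·13 + 5·12 + 4·14 = 7951.
Σwᵢyᵢ = 7·3 + 600·15 + 5·6 + 4·15 = 9111.
x* = 7951/616 = 12.91, y* = 9111/616 = 14.79.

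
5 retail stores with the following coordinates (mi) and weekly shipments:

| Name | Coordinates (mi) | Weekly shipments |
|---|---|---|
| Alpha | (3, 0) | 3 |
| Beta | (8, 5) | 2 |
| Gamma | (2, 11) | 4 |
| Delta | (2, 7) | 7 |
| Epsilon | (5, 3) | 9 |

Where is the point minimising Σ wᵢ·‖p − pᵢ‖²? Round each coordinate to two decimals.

The minimiser of Σwᵢ‖p−pᵢ‖² is the weighted centroid p* = (Σwᵢpᵢ)/(Σwᵢ).
Σwᵢ = 25.
Σwᵢxᵢ = 3·3 + 2·8 + 4·2 + 7·2 + 9·5 = 92.
Σwᵢyᵢ = 3·0 + 2·5 + 4·11 + 7·7 + 9·3 = 130.
x* = 92/25 = 3.68, y* = 130/25 = 5.20.

(3.68, 5.20)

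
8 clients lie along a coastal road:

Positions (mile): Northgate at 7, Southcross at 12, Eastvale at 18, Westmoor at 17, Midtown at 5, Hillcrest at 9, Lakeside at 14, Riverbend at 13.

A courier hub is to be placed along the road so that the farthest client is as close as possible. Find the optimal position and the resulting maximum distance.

The 1-center on a line is the midpoint of the two extreme points: leftmost at 5, rightmost at 18.
Optimal location = (5 + 18)/2 = 11.5; maximum distance = (18 − 5)/2 = 6.5.

location 11.5, max distance 6.5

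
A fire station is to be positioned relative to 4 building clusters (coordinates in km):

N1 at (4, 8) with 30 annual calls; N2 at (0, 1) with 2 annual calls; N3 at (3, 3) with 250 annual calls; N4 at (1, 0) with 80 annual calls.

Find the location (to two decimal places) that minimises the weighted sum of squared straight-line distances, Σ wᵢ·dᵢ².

The minimiser of Σwᵢ‖p−pᵢ‖² is the weighted centroid p* = (Σwᵢpᵢ)/(Σwᵢ).
Σwᵢ = 362.
Σwᵢxᵢ = 30·4 + 2·0 + 250·3 + 80·1 = 950.
Σwᵢyᵢ = 30·8 + 2·1 + 250·3 + 80·0 = 992.
x* = 950/362 = 2.62, y* = 992/362 = 2.74.

(2.62, 2.74)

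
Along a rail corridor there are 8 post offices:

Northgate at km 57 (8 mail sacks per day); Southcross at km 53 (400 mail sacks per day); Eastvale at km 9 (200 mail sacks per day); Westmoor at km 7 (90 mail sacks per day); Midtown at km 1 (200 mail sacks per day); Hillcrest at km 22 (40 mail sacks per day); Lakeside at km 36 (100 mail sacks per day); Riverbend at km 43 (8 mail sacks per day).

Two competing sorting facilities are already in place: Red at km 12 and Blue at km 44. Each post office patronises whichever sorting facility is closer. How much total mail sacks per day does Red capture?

The indifferent point is the midpoint (12+44)/2 = 28; post offices left of it (closer to Red at 12) go to Red, those right go to Blue.
  Midtown at 1 (w=200) → Red
  Westmoor at 7 (w=90) → Red
  Eastvale at 9 (w=200) → Red
  Hillcrest at 22 (w=40) → Red
  Lakeside at 36 (w=100) → Blue
  Riverbend at 43 (w=8) → Blue
  Southcross at 53 (w=400) → Blue
  Northgate at 57 (w=8) → Blue
Red captures 530; Blue captures 516.

530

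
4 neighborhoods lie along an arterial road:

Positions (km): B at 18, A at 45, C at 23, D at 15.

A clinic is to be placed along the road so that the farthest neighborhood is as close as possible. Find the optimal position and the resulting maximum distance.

location 30, max distance 15

The 1-center on a line is the midpoint of the two extreme points: leftmost at 15, rightmost at 45.
Optimal location = (15 + 45)/2 = 30; maximum distance = (45 − 15)/2 = 15.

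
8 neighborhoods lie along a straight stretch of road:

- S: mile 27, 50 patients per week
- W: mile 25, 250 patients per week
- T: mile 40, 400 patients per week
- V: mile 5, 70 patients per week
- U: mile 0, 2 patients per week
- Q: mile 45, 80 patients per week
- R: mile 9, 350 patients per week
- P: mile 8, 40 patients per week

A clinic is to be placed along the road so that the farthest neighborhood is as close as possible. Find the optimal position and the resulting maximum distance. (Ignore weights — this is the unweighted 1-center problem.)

location 22.5, max distance 22.5

The 1-center on a line is the midpoint of the two extreme points: leftmost at 0, rightmost at 45.
Optimal location = (0 + 45)/2 = 22.5; maximum distance = (45 − 0)/2 = 22.5.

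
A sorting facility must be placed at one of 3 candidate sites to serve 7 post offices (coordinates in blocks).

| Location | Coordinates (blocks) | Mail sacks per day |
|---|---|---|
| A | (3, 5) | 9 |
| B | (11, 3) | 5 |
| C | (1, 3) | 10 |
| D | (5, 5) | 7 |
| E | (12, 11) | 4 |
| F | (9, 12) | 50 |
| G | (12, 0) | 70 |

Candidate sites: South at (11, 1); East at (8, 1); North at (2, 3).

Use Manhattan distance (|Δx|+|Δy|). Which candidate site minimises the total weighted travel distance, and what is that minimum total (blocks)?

South, total 1142 blocks

Total weighted distance at each candidate:
  South (11, 1): total = 1142
  East (8, 1): total = 1251
  North (2, 3): total = 1899
Minimum is at South with total 1142 blocks.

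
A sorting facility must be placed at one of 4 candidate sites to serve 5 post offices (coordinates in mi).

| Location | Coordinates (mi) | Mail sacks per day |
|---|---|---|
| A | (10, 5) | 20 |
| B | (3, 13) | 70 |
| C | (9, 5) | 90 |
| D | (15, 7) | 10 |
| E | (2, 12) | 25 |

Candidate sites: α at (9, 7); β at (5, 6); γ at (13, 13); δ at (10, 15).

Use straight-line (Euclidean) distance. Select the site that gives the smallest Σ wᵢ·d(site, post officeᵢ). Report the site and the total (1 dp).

α, total 1093.7 mi

Total weighted distance at each candidate:
  α (9, 7): total = 1093.7
  β (5, 6): total = 1250.9
  γ (13, 13): total = 2015.2
  δ (10, 15): total = 1922.0
Minimum is at α with total 1093.7 mi.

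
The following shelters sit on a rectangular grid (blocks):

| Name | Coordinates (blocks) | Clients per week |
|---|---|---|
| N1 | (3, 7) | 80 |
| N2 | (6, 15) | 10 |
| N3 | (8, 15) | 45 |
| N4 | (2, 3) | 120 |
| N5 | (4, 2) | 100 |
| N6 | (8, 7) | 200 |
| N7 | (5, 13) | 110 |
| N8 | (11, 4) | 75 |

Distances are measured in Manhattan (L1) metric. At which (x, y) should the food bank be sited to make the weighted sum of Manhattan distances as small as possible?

(5, 7)

Manhattan distance separates: Σwᵢ(|x−xᵢ|+|y−yᵢ|) = Σwᵢ|x−xᵢ| + Σwᵢ|y−yᵢ|, so x and y are optimised independently as 1-D weighted medians.
Total weight W = 740; half = 370.
x-coordinate, sorted with cumulative weight:
  x=2 (N4, w=120) cum 120
  x=3 (N1, w=80) cum 200
  x=4 (N5, w=100) cum 300
  x=5 (N7, w=110) cum 410  ← median
  x=6 (N2, w=10) cum 420
  x=8 (N3, w=45) cum 465
  x=8 (N6, w=200) cum 665
  x=11 (N8, w=75) cum 740
⇒ x* = 5
y-coordinate, sorted with cumulative weight:
  y=2 (N5, w=100) cum 100
  y=3 (N4, w=120) cum 220
  y=4 (N8, w=75) cum 295
  y=7 (N1, w=80) cum 375  ← median
  y=7 (N6, w=200) cum 575
  y=13 (N7, w=110) cum 685
  y=15 (N2, w=10) cum 695
  y=15 (N3, w=45) cum 740
⇒ y* = 7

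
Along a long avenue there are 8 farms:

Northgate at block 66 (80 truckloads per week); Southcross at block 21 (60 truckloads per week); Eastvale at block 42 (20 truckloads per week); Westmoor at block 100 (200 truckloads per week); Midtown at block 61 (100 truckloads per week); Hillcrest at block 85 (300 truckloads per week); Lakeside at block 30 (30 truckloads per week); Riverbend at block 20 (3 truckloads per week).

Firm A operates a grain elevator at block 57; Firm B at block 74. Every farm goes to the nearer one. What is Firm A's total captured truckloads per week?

The indifferent point is the midpoint (57+74)/2 = 65.5; farms left of it (closer to Firm A at 57) go to Firm A, those right go to Firm B.
  Riverbend at 20 (w=3) → Firm A
  Southcross at 21 (w=60) → Firm A
  Lakeside at 30 (w=30) → Firm A
  Eastvale at 42 (w=20) → Firm A
  Midtown at 61 (w=100) → Firm A
  Northgate at 66 (w=80) → Firm B
  Hillcrest at 85 (w=300) → Firm B
  Westmoor at 100 (w=200) → Firm B
Firm A captures 213; Firm B captures 580.

213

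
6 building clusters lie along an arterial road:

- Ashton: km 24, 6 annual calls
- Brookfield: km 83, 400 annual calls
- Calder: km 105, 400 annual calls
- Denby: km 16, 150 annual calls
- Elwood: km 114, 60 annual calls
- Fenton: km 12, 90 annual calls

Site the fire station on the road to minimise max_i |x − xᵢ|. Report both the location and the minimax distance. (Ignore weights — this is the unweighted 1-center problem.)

The 1-center on a line is the midpoint of the two extreme points: leftmost at 12, rightmost at 114.
Optimal location = (12 + 114)/2 = 63; maximum distance = (114 − 12)/2 = 51.

location 63, max distance 51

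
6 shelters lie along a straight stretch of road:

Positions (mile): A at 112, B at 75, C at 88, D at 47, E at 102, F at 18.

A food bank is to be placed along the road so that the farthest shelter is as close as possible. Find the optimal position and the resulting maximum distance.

The 1-center on a line is the midpoint of the two extreme points: leftmost at 18, rightmost at 112.
Optimal location = (18 + 112)/2 = 65; maximum distance = (112 − 18)/2 = 47.

location 65, max distance 47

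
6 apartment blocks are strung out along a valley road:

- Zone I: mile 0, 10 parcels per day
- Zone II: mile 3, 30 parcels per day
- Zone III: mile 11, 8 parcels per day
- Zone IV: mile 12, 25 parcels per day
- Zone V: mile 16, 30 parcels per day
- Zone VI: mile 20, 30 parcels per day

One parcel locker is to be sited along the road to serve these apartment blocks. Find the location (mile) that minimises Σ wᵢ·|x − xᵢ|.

For a sum of weighted absolute distances on a line, the optimum is the weighted median (not the mean). Total weight W = 133; half-weight = 66.5.
Sort by position and accumulate weight:
  mile 0 (Zone I, w=10) → cum 10
  mile 3 (Zone II, w=30) → cum 40
  mile 11 (Zone III, w=8) → cum 48
  mile 12 (Zone IV, w=25) → cum 73  ≥ 66.5 → median here
  mile 16 (Zone V, w=30) → cum 103
  mile 20 (Zone VI, w=30) → cum 133
Optimal location: mile 12.

x = 12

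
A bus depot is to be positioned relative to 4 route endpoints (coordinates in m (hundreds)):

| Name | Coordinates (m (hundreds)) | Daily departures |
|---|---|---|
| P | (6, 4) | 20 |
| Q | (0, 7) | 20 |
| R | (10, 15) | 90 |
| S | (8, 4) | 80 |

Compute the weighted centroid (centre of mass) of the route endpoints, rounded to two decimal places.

(7.90, 9.00)

The minimiser of Σwᵢ‖p−pᵢ‖² is the weighted centroid p* = (Σwᵢpᵢ)/(Σwᵢ).
Σwᵢ = 210.
Σwᵢxᵢ = 20·6 + 20·0 + 90·10 + 80·8 = 1660.
Σwᵢyᵢ = 20·4 + 20·7 + 90·15 + 80·4 = 1890.
x* = 1660/210 = 7.90, y* = 1890/210 = 9.00.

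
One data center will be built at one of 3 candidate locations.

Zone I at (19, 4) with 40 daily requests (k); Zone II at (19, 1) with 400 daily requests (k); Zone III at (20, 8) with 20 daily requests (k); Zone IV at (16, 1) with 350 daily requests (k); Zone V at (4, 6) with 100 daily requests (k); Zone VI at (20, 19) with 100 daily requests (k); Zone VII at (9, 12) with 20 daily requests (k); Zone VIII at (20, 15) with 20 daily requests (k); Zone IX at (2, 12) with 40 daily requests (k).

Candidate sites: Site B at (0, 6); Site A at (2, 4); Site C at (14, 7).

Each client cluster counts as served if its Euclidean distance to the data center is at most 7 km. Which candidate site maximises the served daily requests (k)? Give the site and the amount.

Site C, covering 410

Coverage radius r = 7 km; a point is covered iff (Δx)²+(Δy)² ≤ 7² = 49.
  Site B (0, 6): covers {Zone V, Zone IX} → 140
  Site A (2, 4): covers {Zone V} → 100
  Site C (14, 7): covers {Zone I, Zone III, Zone IV} → 410
Maximum coverage at Site C: 410 daily requests (k).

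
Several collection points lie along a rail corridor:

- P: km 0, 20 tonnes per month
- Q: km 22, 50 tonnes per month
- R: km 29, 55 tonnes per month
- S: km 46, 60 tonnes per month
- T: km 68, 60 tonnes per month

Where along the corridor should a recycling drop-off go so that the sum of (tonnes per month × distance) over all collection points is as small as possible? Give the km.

For a sum of weighted absolute distances on a line, the optimum is the weighted median (not the mean). Total weight W = 245; half-weight = 122.5.
Sort by position and accumulate weight:
  km 0 (P, w=20) → cum 20
  km 22 (Q, w=50) → cum 70
  km 29 (R, w=55) → cum 125  ≥ 122.5 → median here
  km 46 (S, w=60) → cum 185
  km 68 (T, w=60) → cum 245
Optimal location: km 29.

x = 29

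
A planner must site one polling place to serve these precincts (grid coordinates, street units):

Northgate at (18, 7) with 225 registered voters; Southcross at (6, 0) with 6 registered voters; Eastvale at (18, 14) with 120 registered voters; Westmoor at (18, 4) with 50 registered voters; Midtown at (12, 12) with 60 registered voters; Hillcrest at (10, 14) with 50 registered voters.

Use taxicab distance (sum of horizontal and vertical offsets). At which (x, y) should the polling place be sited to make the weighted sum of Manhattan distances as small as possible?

(18, 7)

Manhattan distance separates: Σwᵢ(|x−xᵢ|+|y−yᵢ|) = Σwᵢ|x−xᵢ| + Σwᵢ|y−yᵢ|, so x and y are optimised independently as 1-D weighted medians.
Total weight W = 511; half = 255.5.
x-coordinate, sorted with cumulative weight:
  x=6 (Southcross, w=6) cum 6
  x=10 (Hillcrest, w=50) cum 56
  x=12 (Midtown, w=60) cum 116
  x=18 (Northgate, w=225) cum 341  ← median
  x=18 (Eastvale, w=120) cum 461
  x=18 (Westmoor, w=50) cum 511
⇒ x* = 18
y-coordinate, sorted with cumulative weight:
  y=0 (Southcross, w=6) cum 6
  y=4 (Westmoor, w=50) cum 56
  y=7 (Northgate, w=225) cum 281  ← median
  y=12 (Midtown, w=60) cum 341
  y=14 (Eastvale, w=120) cum 461
  y=14 (Hillcrest, w=50) cum 511
⇒ y* = 7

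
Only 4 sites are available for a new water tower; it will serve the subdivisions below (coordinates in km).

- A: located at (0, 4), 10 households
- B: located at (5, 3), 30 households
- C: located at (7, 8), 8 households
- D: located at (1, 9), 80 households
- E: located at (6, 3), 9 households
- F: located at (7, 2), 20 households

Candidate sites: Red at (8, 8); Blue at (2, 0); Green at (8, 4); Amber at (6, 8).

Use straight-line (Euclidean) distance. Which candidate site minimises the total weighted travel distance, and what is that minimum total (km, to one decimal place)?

Amber, total 807.7 km

Total weighted distance at each candidate:
  Red (8, 8): total = 1008.2
  Blue (2, 0): total = 1124.6
  Green (8, 4): total = 960.9
  Amber (6, 8): total = 807.7
Minimum is at Amber with total 807.7 km.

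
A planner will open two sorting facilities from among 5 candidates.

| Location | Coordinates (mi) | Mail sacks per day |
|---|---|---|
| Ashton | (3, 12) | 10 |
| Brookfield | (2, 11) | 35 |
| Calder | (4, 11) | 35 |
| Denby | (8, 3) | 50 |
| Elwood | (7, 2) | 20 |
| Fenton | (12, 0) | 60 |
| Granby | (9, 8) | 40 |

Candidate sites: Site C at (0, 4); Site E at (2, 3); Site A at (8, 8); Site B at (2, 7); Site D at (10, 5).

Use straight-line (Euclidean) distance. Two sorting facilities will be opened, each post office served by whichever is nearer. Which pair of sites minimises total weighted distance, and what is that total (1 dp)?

Evaluate every pair (each demand assigned to the nearer of the two):
  {Site B, Site D}: total = 1023.4
  {Site A, Site D}: total = 1063.2
  {Site A, Site B}: total = 1295.8
  {Site C, Site D}: total = 1298.3
  {Site E, Site D}: total = 1335.0
  {Site E, Site A}: total = 1402.5
  {Site C, Site A}: total = 1422.1
  {Site E, Site B}: total = 1658.8
  {Site C, Site B}: total = 1864.7
  {Site C, Site E}: total = 1994.9
Best pair: {Site B, Site D} with total 1023.4.

{Site B, Site D}, total 1023.4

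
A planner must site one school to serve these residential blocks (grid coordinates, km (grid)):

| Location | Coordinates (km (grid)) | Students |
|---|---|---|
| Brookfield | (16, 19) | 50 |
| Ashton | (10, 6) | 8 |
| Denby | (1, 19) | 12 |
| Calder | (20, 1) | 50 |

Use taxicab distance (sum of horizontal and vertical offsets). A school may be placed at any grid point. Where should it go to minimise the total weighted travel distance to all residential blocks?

Manhattan distance separates: Σwᵢ(|x−xᵢ|+|y−yᵢ|) = Σwᵢ|x−xᵢ| + Σwᵢ|y−yᵢ|, so x and y are optimised independently as 1-D weighted medians.
Total weight W = 120; half = 60.
x-coordinate, sorted with cumulative weight:
  x=1 (Denby, w=12) cum 12
  x=10 (Ashton, w=8) cum 20
  x=16 (Brookfield, w=50) cum 70  ← median
  x=20 (Calder, w=50) cum 120
⇒ x* = 16
y-coordinate, sorted with cumulative weight:
  y=1 (Calder, w=50) cum 50
  y=6 (Ashton, w=8) cum 58
  y=19 (Brookfield, w=50) cum 108  ← median
  y=19 (Denby, w=12) cum 120
⇒ y* = 19

(16, 19)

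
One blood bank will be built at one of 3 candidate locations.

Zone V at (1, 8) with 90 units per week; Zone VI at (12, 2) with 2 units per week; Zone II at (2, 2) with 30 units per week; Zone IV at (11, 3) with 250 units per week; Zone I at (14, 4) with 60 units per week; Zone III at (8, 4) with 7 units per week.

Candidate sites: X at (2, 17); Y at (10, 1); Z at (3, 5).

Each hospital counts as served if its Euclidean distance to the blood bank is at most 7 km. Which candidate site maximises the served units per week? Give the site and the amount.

Y, covering 319

Coverage radius r = 7 km; a point is covered iff (Δx)²+(Δy)² ≤ 7² = 49.
  X (2, 17): covers {none} → 0
  Y (10, 1): covers {Zone VI, Zone IV, Zone I, Zone III} → 319
  Z (3, 5): covers {Zone V, Zone II, Zone III} → 127
Maximum coverage at Y: 319 units per week.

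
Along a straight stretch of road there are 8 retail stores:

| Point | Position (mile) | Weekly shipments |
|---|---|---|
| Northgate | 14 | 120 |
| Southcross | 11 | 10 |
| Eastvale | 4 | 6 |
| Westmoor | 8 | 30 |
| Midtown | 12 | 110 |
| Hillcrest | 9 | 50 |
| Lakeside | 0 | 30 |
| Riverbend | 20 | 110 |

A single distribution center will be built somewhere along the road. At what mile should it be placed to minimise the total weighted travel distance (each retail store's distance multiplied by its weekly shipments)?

For a sum of weighted absolute distances on a line, the optimum is the weighted median (not the mean). Total weight W = 466; half-weight = 233.
Sort by position and accumulate weight:
  mile 0 (Lakeside, w=30) → cum 30
  mile 4 (Eastvale, w=6) → cum 36
  mile 8 (Westmoor, w=30) → cum 66
  mile 9 (Hillcrest, w=50) → cum 116
  mile 11 (Southcross, w=10) → cum 126
  mile 12 (Midtown, w=110) → cum 236  ≥ 233 → median here
  mile 14 (Northgate, w=120) → cum 356
  mile 20 (Riverbend, w=110) → cum 466
Optimal location: mile 12.

x = 12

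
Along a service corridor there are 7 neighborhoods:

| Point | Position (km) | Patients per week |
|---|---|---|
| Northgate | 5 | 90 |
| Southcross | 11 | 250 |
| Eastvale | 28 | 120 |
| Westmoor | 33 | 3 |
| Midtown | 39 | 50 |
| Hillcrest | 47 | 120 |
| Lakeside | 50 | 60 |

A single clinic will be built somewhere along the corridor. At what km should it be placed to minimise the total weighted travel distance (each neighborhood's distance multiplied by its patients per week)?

For a sum of weighted absolute distances on a line, the optimum is the weighted median (not the mean). Total weight W = 693; half-weight = 346.5.
Sort by position and accumulate weight:
  km 5 (Northgate, w=90) → cum 90
  km 11 (Southcross, w=250) → cum 340
  km 28 (Eastvale, w=120) → cum 460  ≥ 346.5 → median here
  km 33 (Westmoor, w=3) → cum 463
  km 39 (Midtown, w=50) → cum 513
  km 47 (Hillcrest, w=120) → cum 633
  km 50 (Lakeside, w=60) → cum 693
Optimal location: km 28.

x = 28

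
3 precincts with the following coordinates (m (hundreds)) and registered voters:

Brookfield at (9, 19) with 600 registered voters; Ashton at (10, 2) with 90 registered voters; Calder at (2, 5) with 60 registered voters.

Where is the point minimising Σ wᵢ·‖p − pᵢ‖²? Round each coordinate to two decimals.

The minimiser of Σwᵢ‖p−pᵢ‖² is the weighted centroid p* = (Σwᵢpᵢ)/(Σwᵢ).
Σwᵢ = 750.
Σwᵢxᵢ = 600·9 + 90·10 + 60·2 = 6420.
Σwᵢyᵢ = 600·19 + 90·2 + 60·5 = 11880.
x* = 6420/750 = 8.56, y* = 11880/750 = 15.84.

(8.56, 15.84)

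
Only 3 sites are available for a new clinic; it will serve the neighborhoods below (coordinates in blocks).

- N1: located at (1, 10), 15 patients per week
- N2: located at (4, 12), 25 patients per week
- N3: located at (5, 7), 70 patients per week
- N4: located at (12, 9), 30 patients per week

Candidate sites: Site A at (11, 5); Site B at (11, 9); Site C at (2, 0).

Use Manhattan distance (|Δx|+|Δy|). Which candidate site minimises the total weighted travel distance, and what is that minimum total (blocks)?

Total weighted distance at each candidate:
  Site A (11, 5): total = 1285
  Site B (11, 9): total = 1005
  Site C (2, 0): total = 1785
Minimum is at Site B with total 1005 blocks.

Site B, total 1005 blocks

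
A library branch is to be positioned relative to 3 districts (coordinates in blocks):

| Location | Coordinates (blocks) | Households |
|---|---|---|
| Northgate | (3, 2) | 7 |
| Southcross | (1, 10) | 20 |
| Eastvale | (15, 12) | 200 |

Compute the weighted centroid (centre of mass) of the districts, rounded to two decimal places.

The minimiser of Σwᵢ‖p−pᵢ‖² is the weighted centroid p* = (Σwᵢpᵢ)/(Σwᵢ).
Σwᵢ = 227.
Σwᵢxᵢ = 7·3 + 20·1 + 200·15 = 3041.
Σwᵢyᵢ = 7·2 + 20·10 + 200·12 = 2614.
x* = 3041/227 = 13.40, y* = 2614/227 = 11.52.

(13.40, 11.52)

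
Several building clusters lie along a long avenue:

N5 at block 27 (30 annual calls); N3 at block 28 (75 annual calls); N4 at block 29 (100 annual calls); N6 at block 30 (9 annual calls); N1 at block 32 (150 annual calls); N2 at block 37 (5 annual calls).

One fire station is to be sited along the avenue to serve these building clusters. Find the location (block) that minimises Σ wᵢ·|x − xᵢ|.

For a sum of weighted absolute distances on a line, the optimum is the weighted median (not the mean). Total weight W = 369; half-weight = 184.5.
Sort by position and accumulate weight:
  block 27 (N5, w=30) → cum 30
  block 28 (N3, w=75) → cum 105
  block 29 (N4, w=100) → cum 205  ≥ 184.5 → median here
  block 30 (N6, w=9) → cum 214
  block 32 (N1, w=150) → cum 364
  block 37 (N2, w=5) → cum 369
Optimal location: block 29.

x = 29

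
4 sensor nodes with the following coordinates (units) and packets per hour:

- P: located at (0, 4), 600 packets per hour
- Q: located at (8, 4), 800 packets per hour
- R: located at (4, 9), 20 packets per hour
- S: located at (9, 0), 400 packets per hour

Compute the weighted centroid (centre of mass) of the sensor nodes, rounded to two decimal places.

(5.54, 3.18)

The minimiser of Σwᵢ‖p−pᵢ‖² is the weighted centroid p* = (Σwᵢpᵢ)/(Σwᵢ).
Σwᵢ = 1820.
Σwᵢxᵢ = 600·0 + 800·8 + 20·4 + 400·9 = 10080.
Σwᵢyᵢ = 600·4 + 800·4 + 20·9 + 400·0 = 5780.
x* = 10080/1820 = 5.54, y* = 5780/1820 = 3.18.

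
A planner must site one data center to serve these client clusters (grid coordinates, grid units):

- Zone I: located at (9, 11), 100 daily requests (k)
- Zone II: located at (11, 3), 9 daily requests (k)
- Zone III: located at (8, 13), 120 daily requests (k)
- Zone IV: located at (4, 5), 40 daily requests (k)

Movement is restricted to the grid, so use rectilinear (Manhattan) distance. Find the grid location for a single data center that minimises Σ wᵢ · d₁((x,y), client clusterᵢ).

(8, 11)

Manhattan distance separates: Σwᵢ(|x−xᵢ|+|y−yᵢ|) = Σwᵢ|x−xᵢ| + Σwᵢ|y−yᵢ|, so x and y are optimised independently as 1-D weighted medians.
Total weight W = 269; half = 134.5.
x-coordinate, sorted with cumulative weight:
  x=4 (Zone IV, w=40) cum 40
  x=8 (Zone III, w=120) cum 160  ← median
  x=9 (Zone I, w=100) cum 260
  x=11 (Zone II, w=9) cum 269
⇒ x* = 8
y-coordinate, sorted with cumulative weight:
  y=3 (Zone II, w=9) cum 9
  y=5 (Zone IV, w=40) cum 49
  y=11 (Zone I, w=100) cum 149  ← median
  y=13 (Zone III, w=120) cum 269
⇒ y* = 11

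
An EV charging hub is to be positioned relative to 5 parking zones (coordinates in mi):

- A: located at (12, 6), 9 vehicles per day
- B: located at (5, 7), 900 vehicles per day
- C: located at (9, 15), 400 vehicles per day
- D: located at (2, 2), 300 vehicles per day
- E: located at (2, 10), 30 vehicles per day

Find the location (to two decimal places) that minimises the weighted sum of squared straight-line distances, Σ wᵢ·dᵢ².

(5.41, 8.09)

The minimiser of Σwᵢ‖p−pᵢ‖² is the weighted centroid p* = (Σwᵢpᵢ)/(Σwᵢ).
Σwᵢ = 1639.
Σwᵢxᵢ = 9·12 + 900·5 + 400·9 + 300·2 + 30·2 = 8868.
Σwᵢyᵢ = 9·6 + 900·7 + 400·15 + 300·2 + 30·10 = 13254.
x* = 8868/1639 = 5.41, y* = 13254/1639 = 8.09.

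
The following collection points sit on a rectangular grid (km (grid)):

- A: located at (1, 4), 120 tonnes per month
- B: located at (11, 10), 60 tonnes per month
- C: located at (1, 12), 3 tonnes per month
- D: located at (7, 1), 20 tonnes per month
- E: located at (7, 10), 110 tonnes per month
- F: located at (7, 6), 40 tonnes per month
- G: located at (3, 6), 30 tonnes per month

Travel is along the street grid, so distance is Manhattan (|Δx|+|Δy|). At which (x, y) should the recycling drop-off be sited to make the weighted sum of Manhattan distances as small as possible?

Manhattan distance separates: Σwᵢ(|x−xᵢ|+|y−yᵢ|) = Σwᵢ|x−xᵢ| + Σwᵢ|y−yᵢ|, so x and y are optimised independently as 1-D weighted medians.
Total weight W = 383; half = 191.5.
x-coordinate, sorted with cumulative weight:
  x=1 (A, w=120) cum 120
  x=1 (C, w=3) cum 123
  x=3 (G, w=30) cum 153
  x=7 (D, w=20) cum 173
  x=7 (E, w=110) cum 283  ← median
  x=7 (F, w=40) cum 323
  x=11 (B, w=60) cum 383
⇒ x* = 7
y-coordinate, sorted with cumulative weight:
  y=1 (D, w=20) cum 20
  y=4 (A, w=120) cum 140
  y=6 (F, w=40) cum 180
  y=6 (G, w=30) cum 210  ← median
  y=10 (B, w=60) cum 270
  y=10 (E, w=110) cum 380
  y=12 (C, w=3) cum 383
⇒ y* = 6

(7, 6)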